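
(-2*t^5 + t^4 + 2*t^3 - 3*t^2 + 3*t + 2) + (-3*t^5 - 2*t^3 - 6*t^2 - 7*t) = -5*t^5 + t^4 - 9*t^2 - 4*t + 2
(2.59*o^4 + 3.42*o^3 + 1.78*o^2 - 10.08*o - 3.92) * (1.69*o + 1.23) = 4.3771*o^5 + 8.9655*o^4 + 7.2148*o^3 - 14.8458*o^2 - 19.0232*o - 4.8216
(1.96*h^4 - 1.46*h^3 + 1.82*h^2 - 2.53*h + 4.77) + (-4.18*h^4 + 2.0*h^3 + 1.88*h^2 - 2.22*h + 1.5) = -2.22*h^4 + 0.54*h^3 + 3.7*h^2 - 4.75*h + 6.27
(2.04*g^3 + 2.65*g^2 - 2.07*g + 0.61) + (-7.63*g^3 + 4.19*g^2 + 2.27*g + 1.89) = -5.59*g^3 + 6.84*g^2 + 0.2*g + 2.5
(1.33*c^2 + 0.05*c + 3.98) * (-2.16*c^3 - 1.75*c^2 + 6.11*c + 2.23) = -2.8728*c^5 - 2.4355*c^4 - 0.557999999999999*c^3 - 3.6936*c^2 + 24.4293*c + 8.8754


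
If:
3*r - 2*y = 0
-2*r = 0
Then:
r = 0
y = 0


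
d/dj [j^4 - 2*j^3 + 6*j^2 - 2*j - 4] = 4*j^3 - 6*j^2 + 12*j - 2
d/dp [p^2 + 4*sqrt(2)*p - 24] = 2*p + 4*sqrt(2)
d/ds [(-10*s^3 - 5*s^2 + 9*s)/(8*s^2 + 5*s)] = (-80*s^2 - 100*s - 97)/(64*s^2 + 80*s + 25)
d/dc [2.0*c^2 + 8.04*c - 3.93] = 4.0*c + 8.04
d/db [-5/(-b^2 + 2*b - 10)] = 10*(1 - b)/(b^2 - 2*b + 10)^2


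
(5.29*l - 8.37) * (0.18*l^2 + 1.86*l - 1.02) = 0.9522*l^3 + 8.3328*l^2 - 20.964*l + 8.5374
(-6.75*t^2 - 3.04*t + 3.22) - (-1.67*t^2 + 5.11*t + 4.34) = -5.08*t^2 - 8.15*t - 1.12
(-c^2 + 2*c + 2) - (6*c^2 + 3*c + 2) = -7*c^2 - c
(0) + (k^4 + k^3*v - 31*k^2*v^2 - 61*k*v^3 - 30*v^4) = k^4 + k^3*v - 31*k^2*v^2 - 61*k*v^3 - 30*v^4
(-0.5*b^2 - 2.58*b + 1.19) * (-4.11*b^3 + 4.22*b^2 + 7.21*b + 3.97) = 2.055*b^5 + 8.4938*b^4 - 19.3835*b^3 - 15.565*b^2 - 1.6627*b + 4.7243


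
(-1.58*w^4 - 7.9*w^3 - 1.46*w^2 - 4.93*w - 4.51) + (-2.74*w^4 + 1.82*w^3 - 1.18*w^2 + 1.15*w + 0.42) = -4.32*w^4 - 6.08*w^3 - 2.64*w^2 - 3.78*w - 4.09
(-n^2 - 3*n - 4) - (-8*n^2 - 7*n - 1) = 7*n^2 + 4*n - 3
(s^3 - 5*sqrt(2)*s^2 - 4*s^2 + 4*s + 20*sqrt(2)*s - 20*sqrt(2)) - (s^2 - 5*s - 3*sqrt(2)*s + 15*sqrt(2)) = s^3 - 5*sqrt(2)*s^2 - 5*s^2 + 9*s + 23*sqrt(2)*s - 35*sqrt(2)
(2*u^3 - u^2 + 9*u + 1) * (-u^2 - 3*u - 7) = -2*u^5 - 5*u^4 - 20*u^3 - 21*u^2 - 66*u - 7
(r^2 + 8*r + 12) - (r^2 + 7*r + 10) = r + 2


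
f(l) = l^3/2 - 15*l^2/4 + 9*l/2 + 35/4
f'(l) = 3*l^2/2 - 15*l/2 + 9/2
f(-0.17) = 7.87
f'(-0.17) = 5.82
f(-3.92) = -96.63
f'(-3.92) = 56.95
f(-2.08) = -21.33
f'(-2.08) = 26.59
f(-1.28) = -4.20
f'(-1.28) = 16.56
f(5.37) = 2.20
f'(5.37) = 7.48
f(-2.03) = -20.02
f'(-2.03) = 25.91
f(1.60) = 8.40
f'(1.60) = -3.66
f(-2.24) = -25.77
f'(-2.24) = 28.83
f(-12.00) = -1449.25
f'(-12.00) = 310.50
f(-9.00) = -700.00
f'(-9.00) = 193.50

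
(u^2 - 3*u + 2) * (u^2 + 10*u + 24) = u^4 + 7*u^3 - 4*u^2 - 52*u + 48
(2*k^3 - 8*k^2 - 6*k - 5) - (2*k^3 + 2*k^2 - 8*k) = -10*k^2 + 2*k - 5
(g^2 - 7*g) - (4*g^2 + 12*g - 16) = -3*g^2 - 19*g + 16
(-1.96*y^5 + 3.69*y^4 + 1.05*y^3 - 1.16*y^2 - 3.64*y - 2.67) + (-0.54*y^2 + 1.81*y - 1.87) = -1.96*y^5 + 3.69*y^4 + 1.05*y^3 - 1.7*y^2 - 1.83*y - 4.54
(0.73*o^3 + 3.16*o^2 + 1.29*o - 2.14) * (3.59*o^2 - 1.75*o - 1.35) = 2.6207*o^5 + 10.0669*o^4 - 1.8844*o^3 - 14.2061*o^2 + 2.0035*o + 2.889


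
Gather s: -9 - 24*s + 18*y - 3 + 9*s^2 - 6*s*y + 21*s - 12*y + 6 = 9*s^2 + s*(-6*y - 3) + 6*y - 6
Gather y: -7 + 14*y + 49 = 14*y + 42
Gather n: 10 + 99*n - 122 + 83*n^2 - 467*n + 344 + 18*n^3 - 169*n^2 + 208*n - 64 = 18*n^3 - 86*n^2 - 160*n + 168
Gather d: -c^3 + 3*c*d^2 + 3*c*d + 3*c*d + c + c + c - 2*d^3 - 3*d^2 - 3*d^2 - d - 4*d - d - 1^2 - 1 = -c^3 + 3*c - 2*d^3 + d^2*(3*c - 6) + d*(6*c - 6) - 2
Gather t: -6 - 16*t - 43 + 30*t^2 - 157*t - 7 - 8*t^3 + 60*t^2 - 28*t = -8*t^3 + 90*t^2 - 201*t - 56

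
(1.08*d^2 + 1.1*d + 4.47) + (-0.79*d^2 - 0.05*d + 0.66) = 0.29*d^2 + 1.05*d + 5.13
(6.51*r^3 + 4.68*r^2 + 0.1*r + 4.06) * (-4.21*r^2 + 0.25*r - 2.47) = -27.4071*r^5 - 18.0753*r^4 - 15.3307*r^3 - 28.6272*r^2 + 0.768*r - 10.0282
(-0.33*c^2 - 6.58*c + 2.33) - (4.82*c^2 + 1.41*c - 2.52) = -5.15*c^2 - 7.99*c + 4.85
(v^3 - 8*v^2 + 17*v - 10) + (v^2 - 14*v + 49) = v^3 - 7*v^2 + 3*v + 39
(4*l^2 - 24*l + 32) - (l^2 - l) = 3*l^2 - 23*l + 32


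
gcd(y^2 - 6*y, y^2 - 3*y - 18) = y - 6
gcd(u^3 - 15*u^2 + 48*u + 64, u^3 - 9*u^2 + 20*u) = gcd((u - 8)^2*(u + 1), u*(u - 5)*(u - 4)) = 1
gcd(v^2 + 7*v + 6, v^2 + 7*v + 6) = v^2 + 7*v + 6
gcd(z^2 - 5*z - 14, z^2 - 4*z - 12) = z + 2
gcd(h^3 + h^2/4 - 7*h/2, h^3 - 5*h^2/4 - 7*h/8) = h^2 - 7*h/4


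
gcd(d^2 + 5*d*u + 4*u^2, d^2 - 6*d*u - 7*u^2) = d + u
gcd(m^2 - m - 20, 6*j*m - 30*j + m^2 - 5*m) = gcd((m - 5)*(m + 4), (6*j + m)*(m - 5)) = m - 5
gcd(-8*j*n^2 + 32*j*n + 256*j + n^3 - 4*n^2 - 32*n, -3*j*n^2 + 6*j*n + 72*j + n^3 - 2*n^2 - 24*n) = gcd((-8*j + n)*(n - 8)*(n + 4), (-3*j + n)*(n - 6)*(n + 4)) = n + 4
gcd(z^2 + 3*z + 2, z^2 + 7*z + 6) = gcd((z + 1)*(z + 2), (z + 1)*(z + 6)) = z + 1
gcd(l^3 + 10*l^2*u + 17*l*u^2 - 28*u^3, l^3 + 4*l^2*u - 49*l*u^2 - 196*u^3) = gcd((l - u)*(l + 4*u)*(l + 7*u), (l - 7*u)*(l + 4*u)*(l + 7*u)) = l^2 + 11*l*u + 28*u^2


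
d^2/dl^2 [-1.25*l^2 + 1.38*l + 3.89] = -2.50000000000000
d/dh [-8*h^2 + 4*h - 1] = 4 - 16*h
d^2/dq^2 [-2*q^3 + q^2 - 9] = 2 - 12*q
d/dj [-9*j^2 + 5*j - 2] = 5 - 18*j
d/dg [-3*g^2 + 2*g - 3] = 2 - 6*g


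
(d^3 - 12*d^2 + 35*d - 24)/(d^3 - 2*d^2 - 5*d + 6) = (d - 8)/(d + 2)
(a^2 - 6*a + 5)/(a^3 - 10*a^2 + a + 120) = (a - 1)/(a^2 - 5*a - 24)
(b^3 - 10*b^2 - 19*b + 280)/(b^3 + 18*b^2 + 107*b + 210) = (b^2 - 15*b + 56)/(b^2 + 13*b + 42)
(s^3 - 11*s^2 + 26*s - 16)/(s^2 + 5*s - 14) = (s^2 - 9*s + 8)/(s + 7)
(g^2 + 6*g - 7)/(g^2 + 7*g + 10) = (g^2 + 6*g - 7)/(g^2 + 7*g + 10)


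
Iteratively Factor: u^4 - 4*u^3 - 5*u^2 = (u + 1)*(u^3 - 5*u^2) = u*(u + 1)*(u^2 - 5*u) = u^2*(u + 1)*(u - 5)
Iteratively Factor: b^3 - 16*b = (b - 4)*(b^2 + 4*b) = b*(b - 4)*(b + 4)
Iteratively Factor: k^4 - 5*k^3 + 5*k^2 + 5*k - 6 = (k - 3)*(k^3 - 2*k^2 - k + 2) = (k - 3)*(k - 1)*(k^2 - k - 2) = (k - 3)*(k - 1)*(k + 1)*(k - 2)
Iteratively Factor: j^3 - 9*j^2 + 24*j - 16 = (j - 1)*(j^2 - 8*j + 16) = (j - 4)*(j - 1)*(j - 4)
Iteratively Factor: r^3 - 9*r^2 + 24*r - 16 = (r - 4)*(r^2 - 5*r + 4) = (r - 4)^2*(r - 1)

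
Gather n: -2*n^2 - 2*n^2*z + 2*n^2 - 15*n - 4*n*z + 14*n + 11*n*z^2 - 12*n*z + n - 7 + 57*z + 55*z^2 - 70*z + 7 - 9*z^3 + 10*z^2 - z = -2*n^2*z + n*(11*z^2 - 16*z) - 9*z^3 + 65*z^2 - 14*z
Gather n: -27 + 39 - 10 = 2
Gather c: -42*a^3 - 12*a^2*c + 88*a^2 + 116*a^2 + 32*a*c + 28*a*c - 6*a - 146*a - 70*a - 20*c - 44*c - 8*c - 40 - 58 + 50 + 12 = -42*a^3 + 204*a^2 - 222*a + c*(-12*a^2 + 60*a - 72) - 36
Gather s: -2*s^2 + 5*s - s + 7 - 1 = -2*s^2 + 4*s + 6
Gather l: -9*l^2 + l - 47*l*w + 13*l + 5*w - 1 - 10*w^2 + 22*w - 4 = -9*l^2 + l*(14 - 47*w) - 10*w^2 + 27*w - 5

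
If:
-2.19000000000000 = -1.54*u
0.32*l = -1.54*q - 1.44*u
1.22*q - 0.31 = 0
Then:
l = -7.62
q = 0.25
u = 1.42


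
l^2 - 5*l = l*(l - 5)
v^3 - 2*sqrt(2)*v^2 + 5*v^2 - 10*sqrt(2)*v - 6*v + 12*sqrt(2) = (v - 1)*(v + 6)*(v - 2*sqrt(2))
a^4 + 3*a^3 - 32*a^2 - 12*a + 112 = (a - 4)*(a - 2)*(a + 2)*(a + 7)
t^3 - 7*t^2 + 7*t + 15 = (t - 5)*(t - 3)*(t + 1)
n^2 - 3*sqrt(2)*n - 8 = (n - 4*sqrt(2))*(n + sqrt(2))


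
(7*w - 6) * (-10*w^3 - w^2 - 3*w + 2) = -70*w^4 + 53*w^3 - 15*w^2 + 32*w - 12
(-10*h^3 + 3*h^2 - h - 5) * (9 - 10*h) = 100*h^4 - 120*h^3 + 37*h^2 + 41*h - 45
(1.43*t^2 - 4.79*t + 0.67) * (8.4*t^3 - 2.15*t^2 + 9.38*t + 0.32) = 12.012*t^5 - 43.3105*t^4 + 29.3399*t^3 - 45.9131*t^2 + 4.7518*t + 0.2144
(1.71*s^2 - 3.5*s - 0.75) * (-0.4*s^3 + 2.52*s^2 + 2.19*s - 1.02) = -0.684*s^5 + 5.7092*s^4 - 4.7751*s^3 - 11.2992*s^2 + 1.9275*s + 0.765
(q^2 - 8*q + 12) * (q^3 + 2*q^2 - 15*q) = q^5 - 6*q^4 - 19*q^3 + 144*q^2 - 180*q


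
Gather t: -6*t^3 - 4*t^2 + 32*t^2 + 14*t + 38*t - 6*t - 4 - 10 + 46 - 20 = -6*t^3 + 28*t^2 + 46*t + 12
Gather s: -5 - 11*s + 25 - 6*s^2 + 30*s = -6*s^2 + 19*s + 20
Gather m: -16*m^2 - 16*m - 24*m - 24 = -16*m^2 - 40*m - 24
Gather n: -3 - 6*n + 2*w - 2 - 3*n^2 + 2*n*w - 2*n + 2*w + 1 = -3*n^2 + n*(2*w - 8) + 4*w - 4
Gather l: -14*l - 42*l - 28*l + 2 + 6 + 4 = 12 - 84*l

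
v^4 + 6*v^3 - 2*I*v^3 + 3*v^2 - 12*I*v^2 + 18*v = v*(v + 6)*(v - 3*I)*(v + I)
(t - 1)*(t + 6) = t^2 + 5*t - 6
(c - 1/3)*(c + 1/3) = c^2 - 1/9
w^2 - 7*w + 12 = (w - 4)*(w - 3)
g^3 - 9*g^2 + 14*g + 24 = (g - 6)*(g - 4)*(g + 1)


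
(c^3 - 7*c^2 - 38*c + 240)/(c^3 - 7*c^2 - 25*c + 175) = (c^2 - 2*c - 48)/(c^2 - 2*c - 35)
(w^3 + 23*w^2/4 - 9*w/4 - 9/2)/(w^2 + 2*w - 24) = (4*w^2 - w - 3)/(4*(w - 4))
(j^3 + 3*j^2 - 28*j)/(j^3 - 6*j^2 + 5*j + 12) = j*(j + 7)/(j^2 - 2*j - 3)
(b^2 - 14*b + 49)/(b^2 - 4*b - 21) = (b - 7)/(b + 3)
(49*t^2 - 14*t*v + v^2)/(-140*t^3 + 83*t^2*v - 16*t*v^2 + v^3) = (-7*t + v)/(20*t^2 - 9*t*v + v^2)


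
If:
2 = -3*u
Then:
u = -2/3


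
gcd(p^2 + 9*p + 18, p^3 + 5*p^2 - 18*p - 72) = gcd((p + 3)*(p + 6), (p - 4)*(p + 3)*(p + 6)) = p^2 + 9*p + 18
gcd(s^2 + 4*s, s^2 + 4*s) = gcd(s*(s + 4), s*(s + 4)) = s^2 + 4*s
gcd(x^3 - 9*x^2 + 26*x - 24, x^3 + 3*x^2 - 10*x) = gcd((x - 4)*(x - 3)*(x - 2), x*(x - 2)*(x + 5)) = x - 2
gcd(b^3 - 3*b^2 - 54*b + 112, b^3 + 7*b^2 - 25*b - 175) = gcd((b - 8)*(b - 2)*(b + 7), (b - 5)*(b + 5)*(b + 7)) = b + 7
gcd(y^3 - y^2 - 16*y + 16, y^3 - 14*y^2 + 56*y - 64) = y - 4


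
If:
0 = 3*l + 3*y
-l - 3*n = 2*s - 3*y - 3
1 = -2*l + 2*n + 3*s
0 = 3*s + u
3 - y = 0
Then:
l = -3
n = 11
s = -9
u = 27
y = 3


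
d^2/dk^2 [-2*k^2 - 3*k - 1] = -4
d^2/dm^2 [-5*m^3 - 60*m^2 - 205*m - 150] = -30*m - 120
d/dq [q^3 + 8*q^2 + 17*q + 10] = 3*q^2 + 16*q + 17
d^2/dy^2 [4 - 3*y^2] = -6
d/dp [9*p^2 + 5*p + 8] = 18*p + 5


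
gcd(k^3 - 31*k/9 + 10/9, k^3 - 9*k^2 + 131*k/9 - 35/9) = k^2 - 2*k + 5/9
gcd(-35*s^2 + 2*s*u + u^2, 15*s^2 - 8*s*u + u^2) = 5*s - u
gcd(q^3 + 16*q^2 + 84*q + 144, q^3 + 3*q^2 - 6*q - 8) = q + 4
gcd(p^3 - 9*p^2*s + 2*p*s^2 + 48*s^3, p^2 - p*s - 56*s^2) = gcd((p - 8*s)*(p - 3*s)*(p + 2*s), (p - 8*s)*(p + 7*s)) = p - 8*s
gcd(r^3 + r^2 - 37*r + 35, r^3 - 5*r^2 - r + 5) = r^2 - 6*r + 5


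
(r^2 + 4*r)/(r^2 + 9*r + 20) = r/(r + 5)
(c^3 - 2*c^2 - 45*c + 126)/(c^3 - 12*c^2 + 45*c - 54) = (c + 7)/(c - 3)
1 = 1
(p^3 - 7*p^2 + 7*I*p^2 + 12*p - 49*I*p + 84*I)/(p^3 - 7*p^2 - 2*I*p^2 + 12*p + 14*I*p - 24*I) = (p + 7*I)/(p - 2*I)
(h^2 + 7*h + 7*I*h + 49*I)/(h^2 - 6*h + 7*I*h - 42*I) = (h + 7)/(h - 6)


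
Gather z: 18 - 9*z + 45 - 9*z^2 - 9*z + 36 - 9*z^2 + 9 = -18*z^2 - 18*z + 108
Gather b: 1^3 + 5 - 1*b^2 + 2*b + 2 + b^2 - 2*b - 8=0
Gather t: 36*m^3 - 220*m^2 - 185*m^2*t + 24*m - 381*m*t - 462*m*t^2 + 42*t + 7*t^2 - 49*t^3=36*m^3 - 220*m^2 + 24*m - 49*t^3 + t^2*(7 - 462*m) + t*(-185*m^2 - 381*m + 42)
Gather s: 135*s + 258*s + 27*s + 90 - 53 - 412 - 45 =420*s - 420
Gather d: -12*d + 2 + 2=4 - 12*d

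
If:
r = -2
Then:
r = -2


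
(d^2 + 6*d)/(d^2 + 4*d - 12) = d/(d - 2)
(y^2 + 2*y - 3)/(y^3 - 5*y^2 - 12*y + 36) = (y - 1)/(y^2 - 8*y + 12)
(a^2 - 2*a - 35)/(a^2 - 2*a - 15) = (-a^2 + 2*a + 35)/(-a^2 + 2*a + 15)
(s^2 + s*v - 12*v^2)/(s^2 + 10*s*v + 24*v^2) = (s - 3*v)/(s + 6*v)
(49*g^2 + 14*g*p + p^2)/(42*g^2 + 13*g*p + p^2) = (7*g + p)/(6*g + p)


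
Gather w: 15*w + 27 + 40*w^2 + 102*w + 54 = 40*w^2 + 117*w + 81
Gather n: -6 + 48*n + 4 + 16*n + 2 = 64*n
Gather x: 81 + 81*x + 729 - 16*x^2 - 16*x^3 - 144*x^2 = -16*x^3 - 160*x^2 + 81*x + 810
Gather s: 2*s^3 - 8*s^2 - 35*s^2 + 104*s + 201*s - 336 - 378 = 2*s^3 - 43*s^2 + 305*s - 714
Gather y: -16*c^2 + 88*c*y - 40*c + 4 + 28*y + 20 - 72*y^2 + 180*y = -16*c^2 - 40*c - 72*y^2 + y*(88*c + 208) + 24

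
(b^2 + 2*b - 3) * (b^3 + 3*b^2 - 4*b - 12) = b^5 + 5*b^4 - b^3 - 29*b^2 - 12*b + 36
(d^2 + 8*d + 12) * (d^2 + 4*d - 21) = d^4 + 12*d^3 + 23*d^2 - 120*d - 252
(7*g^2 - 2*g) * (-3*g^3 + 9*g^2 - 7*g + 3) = -21*g^5 + 69*g^4 - 67*g^3 + 35*g^2 - 6*g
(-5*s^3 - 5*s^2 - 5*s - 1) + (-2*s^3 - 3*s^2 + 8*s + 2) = -7*s^3 - 8*s^2 + 3*s + 1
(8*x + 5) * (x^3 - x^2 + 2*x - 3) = 8*x^4 - 3*x^3 + 11*x^2 - 14*x - 15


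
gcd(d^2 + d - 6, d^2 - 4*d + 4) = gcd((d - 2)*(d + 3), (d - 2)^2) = d - 2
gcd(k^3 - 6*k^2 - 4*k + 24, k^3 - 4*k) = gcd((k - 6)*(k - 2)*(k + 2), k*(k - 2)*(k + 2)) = k^2 - 4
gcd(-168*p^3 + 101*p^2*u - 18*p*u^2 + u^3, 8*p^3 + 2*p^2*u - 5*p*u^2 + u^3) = 1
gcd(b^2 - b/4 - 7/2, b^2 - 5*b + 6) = b - 2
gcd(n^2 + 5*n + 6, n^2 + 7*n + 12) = n + 3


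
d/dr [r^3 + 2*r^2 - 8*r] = 3*r^2 + 4*r - 8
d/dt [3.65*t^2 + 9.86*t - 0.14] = 7.3*t + 9.86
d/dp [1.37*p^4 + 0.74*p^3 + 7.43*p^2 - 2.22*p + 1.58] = 5.48*p^3 + 2.22*p^2 + 14.86*p - 2.22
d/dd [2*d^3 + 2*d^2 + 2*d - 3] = 6*d^2 + 4*d + 2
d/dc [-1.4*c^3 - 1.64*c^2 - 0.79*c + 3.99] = -4.2*c^2 - 3.28*c - 0.79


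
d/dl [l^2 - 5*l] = 2*l - 5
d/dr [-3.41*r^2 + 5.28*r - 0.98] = 5.28 - 6.82*r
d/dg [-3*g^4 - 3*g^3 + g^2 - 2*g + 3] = -12*g^3 - 9*g^2 + 2*g - 2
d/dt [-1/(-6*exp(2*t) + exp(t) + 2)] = (1 - 12*exp(t))*exp(t)/(-6*exp(2*t) + exp(t) + 2)^2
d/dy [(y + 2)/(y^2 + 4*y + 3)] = (y^2 + 4*y - 2*(y + 2)^2 + 3)/(y^2 + 4*y + 3)^2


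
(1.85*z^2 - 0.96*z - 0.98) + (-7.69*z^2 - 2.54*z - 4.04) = -5.84*z^2 - 3.5*z - 5.02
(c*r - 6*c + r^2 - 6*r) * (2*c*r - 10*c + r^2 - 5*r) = 2*c^2*r^2 - 22*c^2*r + 60*c^2 + 3*c*r^3 - 33*c*r^2 + 90*c*r + r^4 - 11*r^3 + 30*r^2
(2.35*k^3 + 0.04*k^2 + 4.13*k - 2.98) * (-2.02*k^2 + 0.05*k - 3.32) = -4.747*k^5 + 0.0367*k^4 - 16.1426*k^3 + 6.0933*k^2 - 13.8606*k + 9.8936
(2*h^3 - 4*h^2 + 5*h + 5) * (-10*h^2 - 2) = -20*h^5 + 40*h^4 - 54*h^3 - 42*h^2 - 10*h - 10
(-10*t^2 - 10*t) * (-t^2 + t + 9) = 10*t^4 - 100*t^2 - 90*t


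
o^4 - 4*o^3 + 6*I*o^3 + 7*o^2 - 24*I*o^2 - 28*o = o*(o - 4)*(o - I)*(o + 7*I)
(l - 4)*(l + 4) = l^2 - 16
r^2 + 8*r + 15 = (r + 3)*(r + 5)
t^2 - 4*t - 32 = (t - 8)*(t + 4)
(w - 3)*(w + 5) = w^2 + 2*w - 15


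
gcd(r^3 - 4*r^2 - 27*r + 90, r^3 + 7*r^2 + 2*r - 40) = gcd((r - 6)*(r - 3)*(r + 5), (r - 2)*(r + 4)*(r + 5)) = r + 5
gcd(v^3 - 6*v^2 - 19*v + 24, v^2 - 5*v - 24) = v^2 - 5*v - 24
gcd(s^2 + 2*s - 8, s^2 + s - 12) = s + 4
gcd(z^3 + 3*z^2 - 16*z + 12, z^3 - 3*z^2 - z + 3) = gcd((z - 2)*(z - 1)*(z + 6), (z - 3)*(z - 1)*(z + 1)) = z - 1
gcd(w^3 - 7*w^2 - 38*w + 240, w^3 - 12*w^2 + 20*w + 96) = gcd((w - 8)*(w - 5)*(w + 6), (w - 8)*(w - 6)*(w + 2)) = w - 8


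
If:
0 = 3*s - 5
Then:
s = 5/3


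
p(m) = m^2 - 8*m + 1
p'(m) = 2*m - 8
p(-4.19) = 52.08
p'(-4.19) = -16.38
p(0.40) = -2.04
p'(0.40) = -7.20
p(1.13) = -6.76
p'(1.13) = -5.74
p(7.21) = -4.70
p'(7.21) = 6.42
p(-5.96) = 84.20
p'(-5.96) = -19.92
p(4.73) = -14.47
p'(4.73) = 1.46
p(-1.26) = 12.67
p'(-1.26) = -10.52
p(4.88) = -14.23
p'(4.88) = 1.76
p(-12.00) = 241.00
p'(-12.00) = -32.00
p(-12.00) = 241.00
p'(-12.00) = -32.00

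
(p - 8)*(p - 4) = p^2 - 12*p + 32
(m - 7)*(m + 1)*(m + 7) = m^3 + m^2 - 49*m - 49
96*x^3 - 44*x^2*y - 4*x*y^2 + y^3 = (-8*x + y)*(-2*x + y)*(6*x + y)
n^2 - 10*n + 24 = (n - 6)*(n - 4)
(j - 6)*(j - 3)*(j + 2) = j^3 - 7*j^2 + 36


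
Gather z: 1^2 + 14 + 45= 60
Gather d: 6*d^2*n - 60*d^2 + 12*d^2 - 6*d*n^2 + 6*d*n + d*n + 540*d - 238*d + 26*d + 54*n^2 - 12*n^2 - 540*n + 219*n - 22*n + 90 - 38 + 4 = d^2*(6*n - 48) + d*(-6*n^2 + 7*n + 328) + 42*n^2 - 343*n + 56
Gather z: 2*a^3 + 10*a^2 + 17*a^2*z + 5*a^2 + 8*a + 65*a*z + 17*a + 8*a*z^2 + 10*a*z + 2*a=2*a^3 + 15*a^2 + 8*a*z^2 + 27*a + z*(17*a^2 + 75*a)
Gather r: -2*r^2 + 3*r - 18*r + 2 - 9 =-2*r^2 - 15*r - 7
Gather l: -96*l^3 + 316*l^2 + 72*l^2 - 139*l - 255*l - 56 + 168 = -96*l^3 + 388*l^2 - 394*l + 112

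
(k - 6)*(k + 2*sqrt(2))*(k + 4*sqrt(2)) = k^3 - 6*k^2 + 6*sqrt(2)*k^2 - 36*sqrt(2)*k + 16*k - 96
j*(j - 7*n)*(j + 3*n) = j^3 - 4*j^2*n - 21*j*n^2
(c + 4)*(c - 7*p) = c^2 - 7*c*p + 4*c - 28*p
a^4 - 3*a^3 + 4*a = a*(a - 2)^2*(a + 1)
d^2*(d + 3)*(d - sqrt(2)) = d^4 - sqrt(2)*d^3 + 3*d^3 - 3*sqrt(2)*d^2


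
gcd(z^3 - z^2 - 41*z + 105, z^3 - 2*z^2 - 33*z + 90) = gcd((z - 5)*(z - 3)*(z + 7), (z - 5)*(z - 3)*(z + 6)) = z^2 - 8*z + 15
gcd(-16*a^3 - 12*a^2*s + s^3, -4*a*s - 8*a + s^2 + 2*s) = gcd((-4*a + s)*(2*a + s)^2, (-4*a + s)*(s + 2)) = -4*a + s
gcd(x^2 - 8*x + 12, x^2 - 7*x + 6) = x - 6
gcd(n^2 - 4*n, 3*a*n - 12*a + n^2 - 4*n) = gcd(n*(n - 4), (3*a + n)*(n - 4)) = n - 4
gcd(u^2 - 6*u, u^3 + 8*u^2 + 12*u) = u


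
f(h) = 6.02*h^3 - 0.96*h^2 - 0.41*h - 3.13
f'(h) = 18.06*h^2 - 1.92*h - 0.41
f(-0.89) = -7.77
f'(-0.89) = 15.60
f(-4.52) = -576.81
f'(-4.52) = 377.24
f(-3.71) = -322.23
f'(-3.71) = 255.29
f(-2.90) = -156.84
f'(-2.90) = 157.04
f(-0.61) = -4.60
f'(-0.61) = 7.48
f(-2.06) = -58.98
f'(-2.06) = 80.18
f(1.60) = 18.41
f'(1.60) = 42.75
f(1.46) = 12.96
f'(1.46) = 35.28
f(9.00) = 4304.00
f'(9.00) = 1445.17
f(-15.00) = -20530.48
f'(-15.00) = 4091.89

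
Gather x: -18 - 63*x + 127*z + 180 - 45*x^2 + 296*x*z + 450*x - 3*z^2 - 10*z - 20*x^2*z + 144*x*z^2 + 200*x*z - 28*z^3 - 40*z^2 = x^2*(-20*z - 45) + x*(144*z^2 + 496*z + 387) - 28*z^3 - 43*z^2 + 117*z + 162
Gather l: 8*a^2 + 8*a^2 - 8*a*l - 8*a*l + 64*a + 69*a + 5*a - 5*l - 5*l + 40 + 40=16*a^2 + 138*a + l*(-16*a - 10) + 80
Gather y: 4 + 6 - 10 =0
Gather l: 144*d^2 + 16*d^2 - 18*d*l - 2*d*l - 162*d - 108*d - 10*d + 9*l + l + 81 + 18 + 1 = 160*d^2 - 280*d + l*(10 - 20*d) + 100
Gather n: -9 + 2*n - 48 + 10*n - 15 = 12*n - 72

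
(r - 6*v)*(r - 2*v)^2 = r^3 - 10*r^2*v + 28*r*v^2 - 24*v^3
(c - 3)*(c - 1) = c^2 - 4*c + 3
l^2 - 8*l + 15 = (l - 5)*(l - 3)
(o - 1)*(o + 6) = o^2 + 5*o - 6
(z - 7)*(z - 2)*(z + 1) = z^3 - 8*z^2 + 5*z + 14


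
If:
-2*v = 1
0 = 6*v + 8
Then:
No Solution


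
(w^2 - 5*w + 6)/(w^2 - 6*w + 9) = (w - 2)/(w - 3)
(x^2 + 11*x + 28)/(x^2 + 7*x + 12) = (x + 7)/(x + 3)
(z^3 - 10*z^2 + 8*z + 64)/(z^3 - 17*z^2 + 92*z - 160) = (z + 2)/(z - 5)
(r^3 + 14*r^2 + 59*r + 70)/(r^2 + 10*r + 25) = (r^2 + 9*r + 14)/(r + 5)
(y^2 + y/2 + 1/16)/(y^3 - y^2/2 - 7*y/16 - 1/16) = 1/(y - 1)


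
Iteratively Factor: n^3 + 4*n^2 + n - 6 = (n + 3)*(n^2 + n - 2) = (n - 1)*(n + 3)*(n + 2)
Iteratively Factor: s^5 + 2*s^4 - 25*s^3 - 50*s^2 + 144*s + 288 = (s - 3)*(s^4 + 5*s^3 - 10*s^2 - 80*s - 96) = (s - 3)*(s + 2)*(s^3 + 3*s^2 - 16*s - 48) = (s - 3)*(s + 2)*(s + 4)*(s^2 - s - 12) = (s - 3)*(s + 2)*(s + 3)*(s + 4)*(s - 4)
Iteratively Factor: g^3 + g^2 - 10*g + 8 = (g - 1)*(g^2 + 2*g - 8) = (g - 2)*(g - 1)*(g + 4)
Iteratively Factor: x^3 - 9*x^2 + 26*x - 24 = (x - 3)*(x^2 - 6*x + 8) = (x - 3)*(x - 2)*(x - 4)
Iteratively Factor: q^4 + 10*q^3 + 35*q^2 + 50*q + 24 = (q + 4)*(q^3 + 6*q^2 + 11*q + 6) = (q + 1)*(q + 4)*(q^2 + 5*q + 6) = (q + 1)*(q + 2)*(q + 4)*(q + 3)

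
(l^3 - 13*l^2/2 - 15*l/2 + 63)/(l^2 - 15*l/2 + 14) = (l^2 - 3*l - 18)/(l - 4)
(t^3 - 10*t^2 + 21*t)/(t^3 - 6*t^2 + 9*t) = (t - 7)/(t - 3)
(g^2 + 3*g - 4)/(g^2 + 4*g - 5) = (g + 4)/(g + 5)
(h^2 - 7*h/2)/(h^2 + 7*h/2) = (2*h - 7)/(2*h + 7)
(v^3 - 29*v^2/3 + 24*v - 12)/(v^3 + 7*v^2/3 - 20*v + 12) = (v - 6)/(v + 6)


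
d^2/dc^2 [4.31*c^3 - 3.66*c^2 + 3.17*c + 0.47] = 25.86*c - 7.32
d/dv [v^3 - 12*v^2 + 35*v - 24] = 3*v^2 - 24*v + 35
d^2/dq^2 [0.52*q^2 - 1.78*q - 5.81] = 1.04000000000000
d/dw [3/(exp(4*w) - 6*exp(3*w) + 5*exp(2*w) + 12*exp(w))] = 6*(-2*exp(3*w) + 9*exp(2*w) - 5*exp(w) - 6)*exp(-w)/(exp(3*w) - 6*exp(2*w) + 5*exp(w) + 12)^2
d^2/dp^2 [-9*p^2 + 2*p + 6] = -18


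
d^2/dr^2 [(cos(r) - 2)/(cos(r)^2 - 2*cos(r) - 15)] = (9*sin(r)^4*cos(r) - 6*sin(r)^4 + 158*sin(r)^2 + 491*cos(r)/2 + 27*cos(3*r) - cos(5*r)/2 - 16)/(sin(r)^2 + 2*cos(r) + 14)^3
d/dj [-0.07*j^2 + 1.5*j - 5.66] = 1.5 - 0.14*j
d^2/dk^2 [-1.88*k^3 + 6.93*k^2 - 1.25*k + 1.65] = 13.86 - 11.28*k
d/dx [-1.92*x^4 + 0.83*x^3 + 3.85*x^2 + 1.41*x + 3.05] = -7.68*x^3 + 2.49*x^2 + 7.7*x + 1.41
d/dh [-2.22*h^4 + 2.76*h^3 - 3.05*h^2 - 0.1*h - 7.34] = -8.88*h^3 + 8.28*h^2 - 6.1*h - 0.1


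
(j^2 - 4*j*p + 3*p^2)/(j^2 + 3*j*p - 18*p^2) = (j - p)/(j + 6*p)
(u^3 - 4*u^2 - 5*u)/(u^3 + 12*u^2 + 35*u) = (u^2 - 4*u - 5)/(u^2 + 12*u + 35)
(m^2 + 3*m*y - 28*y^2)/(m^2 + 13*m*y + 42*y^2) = (m - 4*y)/(m + 6*y)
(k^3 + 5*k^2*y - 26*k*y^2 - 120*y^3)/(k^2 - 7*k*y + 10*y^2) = (-k^2 - 10*k*y - 24*y^2)/(-k + 2*y)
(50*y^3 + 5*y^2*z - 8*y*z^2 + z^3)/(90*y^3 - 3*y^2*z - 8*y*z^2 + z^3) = (10*y^2 + 3*y*z - z^2)/(18*y^2 + 3*y*z - z^2)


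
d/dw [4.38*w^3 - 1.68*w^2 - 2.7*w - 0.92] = 13.14*w^2 - 3.36*w - 2.7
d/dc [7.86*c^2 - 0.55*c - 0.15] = 15.72*c - 0.55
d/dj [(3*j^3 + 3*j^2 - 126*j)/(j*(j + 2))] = 3*(j^2 + 4*j + 44)/(j^2 + 4*j + 4)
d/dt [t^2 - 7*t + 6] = 2*t - 7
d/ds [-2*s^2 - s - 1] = -4*s - 1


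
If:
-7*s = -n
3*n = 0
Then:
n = 0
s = 0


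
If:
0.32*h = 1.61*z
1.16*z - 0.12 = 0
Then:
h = 0.52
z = 0.10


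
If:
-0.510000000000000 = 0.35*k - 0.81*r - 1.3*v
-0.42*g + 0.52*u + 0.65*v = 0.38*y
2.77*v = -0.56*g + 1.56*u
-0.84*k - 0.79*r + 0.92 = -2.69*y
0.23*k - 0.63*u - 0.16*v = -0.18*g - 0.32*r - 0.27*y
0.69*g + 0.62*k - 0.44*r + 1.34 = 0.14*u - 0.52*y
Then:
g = -0.35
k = -1.09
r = 0.46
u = -0.45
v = -0.18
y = -0.55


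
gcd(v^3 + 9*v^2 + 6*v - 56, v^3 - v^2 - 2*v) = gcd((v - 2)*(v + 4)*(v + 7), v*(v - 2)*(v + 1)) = v - 2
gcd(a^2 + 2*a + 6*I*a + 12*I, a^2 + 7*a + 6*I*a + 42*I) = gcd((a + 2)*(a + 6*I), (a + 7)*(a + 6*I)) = a + 6*I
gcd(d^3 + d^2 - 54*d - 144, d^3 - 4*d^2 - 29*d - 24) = d^2 - 5*d - 24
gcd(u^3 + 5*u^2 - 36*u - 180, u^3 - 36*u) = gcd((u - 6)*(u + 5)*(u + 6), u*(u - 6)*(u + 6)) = u^2 - 36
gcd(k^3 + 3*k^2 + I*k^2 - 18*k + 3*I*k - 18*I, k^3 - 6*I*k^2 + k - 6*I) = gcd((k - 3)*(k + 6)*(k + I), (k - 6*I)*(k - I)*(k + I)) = k + I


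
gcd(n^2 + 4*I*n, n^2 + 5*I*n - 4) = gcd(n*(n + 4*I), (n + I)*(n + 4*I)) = n + 4*I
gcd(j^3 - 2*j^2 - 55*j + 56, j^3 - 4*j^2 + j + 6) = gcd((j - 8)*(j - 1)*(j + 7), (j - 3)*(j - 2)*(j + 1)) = 1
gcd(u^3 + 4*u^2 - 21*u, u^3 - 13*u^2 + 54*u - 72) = u - 3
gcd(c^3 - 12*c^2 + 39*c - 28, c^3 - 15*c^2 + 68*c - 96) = c - 4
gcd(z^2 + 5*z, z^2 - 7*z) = z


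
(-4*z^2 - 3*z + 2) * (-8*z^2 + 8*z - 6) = 32*z^4 - 8*z^3 - 16*z^2 + 34*z - 12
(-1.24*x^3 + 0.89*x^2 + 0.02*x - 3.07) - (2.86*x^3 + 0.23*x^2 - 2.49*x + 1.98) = -4.1*x^3 + 0.66*x^2 + 2.51*x - 5.05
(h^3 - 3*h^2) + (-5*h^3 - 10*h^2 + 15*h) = -4*h^3 - 13*h^2 + 15*h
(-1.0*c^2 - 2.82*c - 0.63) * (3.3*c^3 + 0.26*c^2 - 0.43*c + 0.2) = -3.3*c^5 - 9.566*c^4 - 2.3822*c^3 + 0.8488*c^2 - 0.2931*c - 0.126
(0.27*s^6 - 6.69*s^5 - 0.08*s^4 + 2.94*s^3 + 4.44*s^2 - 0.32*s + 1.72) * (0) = 0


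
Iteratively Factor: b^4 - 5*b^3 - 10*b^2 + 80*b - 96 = (b + 4)*(b^3 - 9*b^2 + 26*b - 24) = (b - 3)*(b + 4)*(b^2 - 6*b + 8) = (b - 4)*(b - 3)*(b + 4)*(b - 2)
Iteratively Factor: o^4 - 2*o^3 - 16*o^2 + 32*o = (o - 4)*(o^3 + 2*o^2 - 8*o) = o*(o - 4)*(o^2 + 2*o - 8) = o*(o - 4)*(o + 4)*(o - 2)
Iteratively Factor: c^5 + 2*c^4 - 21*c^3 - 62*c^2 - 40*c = (c + 2)*(c^4 - 21*c^2 - 20*c) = c*(c + 2)*(c^3 - 21*c - 20) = c*(c - 5)*(c + 2)*(c^2 + 5*c + 4) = c*(c - 5)*(c + 1)*(c + 2)*(c + 4)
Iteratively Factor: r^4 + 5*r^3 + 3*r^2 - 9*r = (r + 3)*(r^3 + 2*r^2 - 3*r) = (r + 3)^2*(r^2 - r) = (r - 1)*(r + 3)^2*(r)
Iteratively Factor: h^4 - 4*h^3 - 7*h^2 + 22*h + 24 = (h + 1)*(h^3 - 5*h^2 - 2*h + 24) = (h + 1)*(h + 2)*(h^2 - 7*h + 12) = (h - 4)*(h + 1)*(h + 2)*(h - 3)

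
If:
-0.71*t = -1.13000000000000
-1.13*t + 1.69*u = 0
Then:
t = 1.59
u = 1.06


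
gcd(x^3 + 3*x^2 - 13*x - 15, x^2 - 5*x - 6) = x + 1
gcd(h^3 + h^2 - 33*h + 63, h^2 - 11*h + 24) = h - 3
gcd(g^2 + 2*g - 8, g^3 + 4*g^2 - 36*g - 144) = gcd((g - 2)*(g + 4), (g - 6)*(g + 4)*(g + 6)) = g + 4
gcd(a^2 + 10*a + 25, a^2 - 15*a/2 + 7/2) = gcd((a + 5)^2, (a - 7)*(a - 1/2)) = 1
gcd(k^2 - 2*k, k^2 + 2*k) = k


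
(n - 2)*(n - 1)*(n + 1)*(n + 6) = n^4 + 4*n^3 - 13*n^2 - 4*n + 12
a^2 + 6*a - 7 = (a - 1)*(a + 7)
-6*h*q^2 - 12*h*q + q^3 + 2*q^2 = q*(-6*h + q)*(q + 2)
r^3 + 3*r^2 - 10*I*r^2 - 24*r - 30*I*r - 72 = (r + 3)*(r - 6*I)*(r - 4*I)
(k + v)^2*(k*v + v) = k^3*v + 2*k^2*v^2 + k^2*v + k*v^3 + 2*k*v^2 + v^3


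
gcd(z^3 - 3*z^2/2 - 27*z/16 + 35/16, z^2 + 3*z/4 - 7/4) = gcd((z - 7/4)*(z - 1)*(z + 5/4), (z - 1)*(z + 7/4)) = z - 1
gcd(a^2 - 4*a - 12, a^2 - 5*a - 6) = a - 6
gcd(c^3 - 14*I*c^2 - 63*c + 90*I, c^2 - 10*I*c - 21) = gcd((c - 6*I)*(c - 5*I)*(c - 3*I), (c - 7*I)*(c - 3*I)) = c - 3*I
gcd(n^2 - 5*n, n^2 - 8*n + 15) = n - 5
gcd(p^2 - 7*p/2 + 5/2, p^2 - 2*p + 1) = p - 1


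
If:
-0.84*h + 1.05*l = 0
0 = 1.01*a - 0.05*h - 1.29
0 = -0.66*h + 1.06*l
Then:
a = 1.28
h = 0.00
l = 0.00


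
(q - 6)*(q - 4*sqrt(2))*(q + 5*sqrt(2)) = q^3 - 6*q^2 + sqrt(2)*q^2 - 40*q - 6*sqrt(2)*q + 240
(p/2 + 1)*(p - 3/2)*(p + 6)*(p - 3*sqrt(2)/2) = p^4/2 - 3*sqrt(2)*p^3/4 + 13*p^3/4 - 39*sqrt(2)*p^2/8 - 9*p + 27*sqrt(2)/2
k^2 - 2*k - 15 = (k - 5)*(k + 3)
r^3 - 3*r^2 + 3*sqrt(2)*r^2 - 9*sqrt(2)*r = r*(r - 3)*(r + 3*sqrt(2))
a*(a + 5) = a^2 + 5*a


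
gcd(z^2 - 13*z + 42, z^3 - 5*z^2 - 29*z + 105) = z - 7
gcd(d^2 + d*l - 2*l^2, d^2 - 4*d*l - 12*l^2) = d + 2*l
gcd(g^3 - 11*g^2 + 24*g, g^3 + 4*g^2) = g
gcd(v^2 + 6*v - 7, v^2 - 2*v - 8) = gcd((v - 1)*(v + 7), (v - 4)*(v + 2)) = 1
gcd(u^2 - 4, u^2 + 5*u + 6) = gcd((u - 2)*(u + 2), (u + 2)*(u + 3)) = u + 2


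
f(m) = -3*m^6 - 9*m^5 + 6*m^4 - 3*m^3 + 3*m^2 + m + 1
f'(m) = -18*m^5 - 45*m^4 + 24*m^3 - 9*m^2 + 6*m + 1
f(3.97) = -19265.87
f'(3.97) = -27544.69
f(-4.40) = -4367.39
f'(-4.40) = 10574.43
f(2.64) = -1909.00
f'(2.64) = -4098.48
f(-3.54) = 209.79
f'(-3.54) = 1742.10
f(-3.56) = 173.90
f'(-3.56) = 1847.38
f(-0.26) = 1.03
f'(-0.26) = -1.77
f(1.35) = -38.15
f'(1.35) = -178.43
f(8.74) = -1762919.77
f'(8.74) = -1165161.42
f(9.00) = -2088332.00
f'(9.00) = -1341305.00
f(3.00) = -3938.00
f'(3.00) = -7433.00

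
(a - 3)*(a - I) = a^2 - 3*a - I*a + 3*I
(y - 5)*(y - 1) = y^2 - 6*y + 5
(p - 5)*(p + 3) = p^2 - 2*p - 15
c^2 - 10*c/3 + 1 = (c - 3)*(c - 1/3)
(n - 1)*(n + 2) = n^2 + n - 2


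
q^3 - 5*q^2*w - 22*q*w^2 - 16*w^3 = (q - 8*w)*(q + w)*(q + 2*w)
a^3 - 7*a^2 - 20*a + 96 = (a - 8)*(a - 3)*(a + 4)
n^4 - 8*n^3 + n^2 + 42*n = n*(n - 7)*(n - 3)*(n + 2)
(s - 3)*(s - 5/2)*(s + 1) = s^3 - 9*s^2/2 + 2*s + 15/2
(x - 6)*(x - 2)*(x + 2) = x^3 - 6*x^2 - 4*x + 24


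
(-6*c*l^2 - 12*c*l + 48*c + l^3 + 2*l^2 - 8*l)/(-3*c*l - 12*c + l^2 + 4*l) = (6*c*l - 12*c - l^2 + 2*l)/(3*c - l)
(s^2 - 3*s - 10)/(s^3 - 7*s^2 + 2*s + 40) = 1/(s - 4)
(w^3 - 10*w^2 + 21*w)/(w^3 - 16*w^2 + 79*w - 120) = w*(w - 7)/(w^2 - 13*w + 40)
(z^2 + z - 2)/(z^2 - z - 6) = (z - 1)/(z - 3)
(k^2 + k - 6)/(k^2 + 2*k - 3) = (k - 2)/(k - 1)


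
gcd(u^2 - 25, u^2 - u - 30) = u + 5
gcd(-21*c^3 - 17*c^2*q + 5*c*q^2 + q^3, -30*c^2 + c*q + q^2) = 1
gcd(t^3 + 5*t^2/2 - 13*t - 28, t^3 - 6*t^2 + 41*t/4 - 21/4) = t - 7/2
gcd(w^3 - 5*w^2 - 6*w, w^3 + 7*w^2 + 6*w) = w^2 + w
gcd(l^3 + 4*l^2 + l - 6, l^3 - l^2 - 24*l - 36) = l^2 + 5*l + 6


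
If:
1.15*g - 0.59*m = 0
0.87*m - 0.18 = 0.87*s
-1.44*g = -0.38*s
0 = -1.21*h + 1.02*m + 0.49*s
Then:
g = -0.11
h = -0.36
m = -0.22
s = -0.43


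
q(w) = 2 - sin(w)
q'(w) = -cos(w)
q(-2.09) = 2.87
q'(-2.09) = 0.50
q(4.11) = 2.82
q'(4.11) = 0.57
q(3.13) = 1.99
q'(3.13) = 1.00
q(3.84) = 2.64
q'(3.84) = 0.77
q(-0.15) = 2.15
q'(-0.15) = -0.99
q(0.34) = 1.67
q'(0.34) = -0.94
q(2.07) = 1.12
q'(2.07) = 0.48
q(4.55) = 2.99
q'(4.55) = 0.16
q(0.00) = 2.00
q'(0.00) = -1.00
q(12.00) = 2.54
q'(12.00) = -0.84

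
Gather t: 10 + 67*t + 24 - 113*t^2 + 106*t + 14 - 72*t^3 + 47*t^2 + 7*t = -72*t^3 - 66*t^2 + 180*t + 48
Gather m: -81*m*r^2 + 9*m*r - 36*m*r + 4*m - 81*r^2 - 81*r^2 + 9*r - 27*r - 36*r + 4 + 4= m*(-81*r^2 - 27*r + 4) - 162*r^2 - 54*r + 8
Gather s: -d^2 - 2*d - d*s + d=-d^2 - d*s - d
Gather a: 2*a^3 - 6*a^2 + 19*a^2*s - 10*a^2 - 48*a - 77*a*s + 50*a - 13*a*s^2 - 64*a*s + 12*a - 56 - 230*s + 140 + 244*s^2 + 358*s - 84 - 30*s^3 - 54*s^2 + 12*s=2*a^3 + a^2*(19*s - 16) + a*(-13*s^2 - 141*s + 14) - 30*s^3 + 190*s^2 + 140*s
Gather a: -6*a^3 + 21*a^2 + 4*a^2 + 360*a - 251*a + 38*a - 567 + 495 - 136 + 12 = -6*a^3 + 25*a^2 + 147*a - 196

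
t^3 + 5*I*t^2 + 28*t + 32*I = (t - 4*I)*(t + I)*(t + 8*I)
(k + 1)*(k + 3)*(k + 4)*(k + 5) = k^4 + 13*k^3 + 59*k^2 + 107*k + 60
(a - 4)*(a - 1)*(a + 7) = a^3 + 2*a^2 - 31*a + 28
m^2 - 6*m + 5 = (m - 5)*(m - 1)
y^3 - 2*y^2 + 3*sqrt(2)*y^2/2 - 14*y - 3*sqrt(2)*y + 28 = (y - 2)*(y - 2*sqrt(2))*(y + 7*sqrt(2)/2)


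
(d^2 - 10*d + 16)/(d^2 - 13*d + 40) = (d - 2)/(d - 5)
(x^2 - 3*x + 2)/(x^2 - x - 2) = (x - 1)/(x + 1)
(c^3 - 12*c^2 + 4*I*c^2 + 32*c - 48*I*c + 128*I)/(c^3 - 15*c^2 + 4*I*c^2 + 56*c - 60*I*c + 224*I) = (c - 4)/(c - 7)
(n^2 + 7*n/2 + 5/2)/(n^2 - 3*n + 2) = (2*n^2 + 7*n + 5)/(2*(n^2 - 3*n + 2))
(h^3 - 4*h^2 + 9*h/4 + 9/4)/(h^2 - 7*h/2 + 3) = (2*h^2 - 5*h - 3)/(2*(h - 2))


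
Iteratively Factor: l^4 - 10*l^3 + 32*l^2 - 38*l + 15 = (l - 1)*(l^3 - 9*l^2 + 23*l - 15) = (l - 3)*(l - 1)*(l^2 - 6*l + 5) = (l - 3)*(l - 1)^2*(l - 5)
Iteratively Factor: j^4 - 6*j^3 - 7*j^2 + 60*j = (j - 5)*(j^3 - j^2 - 12*j) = j*(j - 5)*(j^2 - j - 12) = j*(j - 5)*(j + 3)*(j - 4)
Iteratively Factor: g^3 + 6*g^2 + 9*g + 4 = (g + 1)*(g^2 + 5*g + 4) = (g + 1)*(g + 4)*(g + 1)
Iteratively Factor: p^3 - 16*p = (p - 4)*(p^2 + 4*p) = (p - 4)*(p + 4)*(p)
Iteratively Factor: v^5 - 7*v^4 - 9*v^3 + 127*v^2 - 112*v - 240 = (v + 1)*(v^4 - 8*v^3 - v^2 + 128*v - 240) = (v + 1)*(v + 4)*(v^3 - 12*v^2 + 47*v - 60) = (v - 4)*(v + 1)*(v + 4)*(v^2 - 8*v + 15) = (v - 5)*(v - 4)*(v + 1)*(v + 4)*(v - 3)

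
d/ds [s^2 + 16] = 2*s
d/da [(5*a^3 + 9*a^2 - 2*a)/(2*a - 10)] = (5*a^3 - 33*a^2 - 45*a + 5)/(a^2 - 10*a + 25)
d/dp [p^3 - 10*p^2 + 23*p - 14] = 3*p^2 - 20*p + 23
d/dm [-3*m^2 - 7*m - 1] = -6*m - 7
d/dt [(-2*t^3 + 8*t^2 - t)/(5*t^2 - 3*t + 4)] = (-10*t^4 + 12*t^3 - 43*t^2 + 64*t - 4)/(25*t^4 - 30*t^3 + 49*t^2 - 24*t + 16)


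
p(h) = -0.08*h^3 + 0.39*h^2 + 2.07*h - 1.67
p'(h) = -0.24*h^2 + 0.78*h + 2.07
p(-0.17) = -2.01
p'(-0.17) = 1.93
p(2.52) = 4.74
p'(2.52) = 2.51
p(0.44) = -0.69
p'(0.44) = 2.37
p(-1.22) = -3.47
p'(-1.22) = 0.76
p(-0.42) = -2.46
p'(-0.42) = 1.70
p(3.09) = 6.09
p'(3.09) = 2.19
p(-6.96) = 29.79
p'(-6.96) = -14.98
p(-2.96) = -2.31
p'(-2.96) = -2.34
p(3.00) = 5.89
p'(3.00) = 2.25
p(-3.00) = -2.21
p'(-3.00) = -2.43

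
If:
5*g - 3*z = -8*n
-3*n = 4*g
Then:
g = -9*z/17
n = 12*z/17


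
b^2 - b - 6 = (b - 3)*(b + 2)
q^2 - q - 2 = (q - 2)*(q + 1)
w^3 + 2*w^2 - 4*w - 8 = (w - 2)*(w + 2)^2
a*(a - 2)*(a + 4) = a^3 + 2*a^2 - 8*a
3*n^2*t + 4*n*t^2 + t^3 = t*(n + t)*(3*n + t)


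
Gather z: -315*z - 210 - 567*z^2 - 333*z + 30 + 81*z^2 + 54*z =-486*z^2 - 594*z - 180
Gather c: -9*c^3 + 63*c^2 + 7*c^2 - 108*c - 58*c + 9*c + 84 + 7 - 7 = -9*c^3 + 70*c^2 - 157*c + 84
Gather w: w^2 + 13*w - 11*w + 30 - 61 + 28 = w^2 + 2*w - 3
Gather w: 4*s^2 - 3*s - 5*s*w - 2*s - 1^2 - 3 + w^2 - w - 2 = 4*s^2 - 5*s + w^2 + w*(-5*s - 1) - 6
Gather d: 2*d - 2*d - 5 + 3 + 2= 0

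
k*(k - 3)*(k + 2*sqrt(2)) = k^3 - 3*k^2 + 2*sqrt(2)*k^2 - 6*sqrt(2)*k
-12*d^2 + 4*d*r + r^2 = (-2*d + r)*(6*d + r)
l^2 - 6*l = l*(l - 6)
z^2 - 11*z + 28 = (z - 7)*(z - 4)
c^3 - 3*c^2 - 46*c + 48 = (c - 8)*(c - 1)*(c + 6)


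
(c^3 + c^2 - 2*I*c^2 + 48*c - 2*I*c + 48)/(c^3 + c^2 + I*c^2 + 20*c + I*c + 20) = (c^2 - 2*I*c + 48)/(c^2 + I*c + 20)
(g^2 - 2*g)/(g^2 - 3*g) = (g - 2)/(g - 3)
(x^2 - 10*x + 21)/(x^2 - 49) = (x - 3)/(x + 7)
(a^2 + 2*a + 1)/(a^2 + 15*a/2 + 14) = 2*(a^2 + 2*a + 1)/(2*a^2 + 15*a + 28)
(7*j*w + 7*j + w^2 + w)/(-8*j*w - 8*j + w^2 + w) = (7*j + w)/(-8*j + w)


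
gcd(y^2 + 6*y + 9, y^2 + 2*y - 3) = y + 3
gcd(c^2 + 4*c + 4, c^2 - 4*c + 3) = 1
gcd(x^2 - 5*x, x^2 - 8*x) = x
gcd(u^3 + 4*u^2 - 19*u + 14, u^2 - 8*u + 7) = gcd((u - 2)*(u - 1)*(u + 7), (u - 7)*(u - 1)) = u - 1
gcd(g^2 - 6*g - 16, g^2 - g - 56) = g - 8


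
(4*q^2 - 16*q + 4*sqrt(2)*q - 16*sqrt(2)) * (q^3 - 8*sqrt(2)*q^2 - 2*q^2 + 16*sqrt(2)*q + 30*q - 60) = 4*q^5 - 28*sqrt(2)*q^4 - 24*q^4 + 88*q^3 + 168*sqrt(2)*q^3 - 336*q^2 - 104*sqrt(2)*q^2 - 720*sqrt(2)*q + 448*q + 960*sqrt(2)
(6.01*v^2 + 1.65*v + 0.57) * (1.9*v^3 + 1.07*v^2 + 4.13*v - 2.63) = 11.419*v^5 + 9.5657*v^4 + 27.6698*v^3 - 8.3819*v^2 - 1.9854*v - 1.4991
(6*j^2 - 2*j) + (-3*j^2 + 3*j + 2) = 3*j^2 + j + 2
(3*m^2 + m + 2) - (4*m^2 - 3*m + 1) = -m^2 + 4*m + 1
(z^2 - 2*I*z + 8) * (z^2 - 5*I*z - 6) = z^4 - 7*I*z^3 - 8*z^2 - 28*I*z - 48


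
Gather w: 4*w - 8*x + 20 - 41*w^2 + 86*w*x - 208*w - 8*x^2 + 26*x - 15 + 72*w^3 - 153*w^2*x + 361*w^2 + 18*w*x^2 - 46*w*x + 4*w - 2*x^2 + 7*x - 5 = 72*w^3 + w^2*(320 - 153*x) + w*(18*x^2 + 40*x - 200) - 10*x^2 + 25*x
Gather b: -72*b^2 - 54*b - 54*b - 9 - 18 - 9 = -72*b^2 - 108*b - 36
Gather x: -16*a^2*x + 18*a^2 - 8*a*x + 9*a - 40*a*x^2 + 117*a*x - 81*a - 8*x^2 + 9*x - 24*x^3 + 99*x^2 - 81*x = 18*a^2 - 72*a - 24*x^3 + x^2*(91 - 40*a) + x*(-16*a^2 + 109*a - 72)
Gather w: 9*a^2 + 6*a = 9*a^2 + 6*a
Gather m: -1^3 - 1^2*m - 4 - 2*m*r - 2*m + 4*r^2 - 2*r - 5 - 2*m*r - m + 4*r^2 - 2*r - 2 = m*(-4*r - 4) + 8*r^2 - 4*r - 12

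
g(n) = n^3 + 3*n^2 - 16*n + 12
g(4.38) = 83.50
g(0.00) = 12.00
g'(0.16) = -14.96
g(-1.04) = 30.76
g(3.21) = 24.63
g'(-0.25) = -17.31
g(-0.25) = 16.17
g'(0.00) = -16.00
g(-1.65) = 42.08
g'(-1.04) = -19.00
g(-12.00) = -1092.00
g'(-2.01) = -15.94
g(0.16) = 9.52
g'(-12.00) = 344.00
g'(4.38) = 67.83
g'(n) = 3*n^2 + 6*n - 16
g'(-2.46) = -12.61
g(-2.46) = 54.63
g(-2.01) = 48.16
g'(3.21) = 34.17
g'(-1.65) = -17.73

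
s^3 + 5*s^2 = s^2*(s + 5)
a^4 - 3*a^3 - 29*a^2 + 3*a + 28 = (a - 7)*(a - 1)*(a + 1)*(a + 4)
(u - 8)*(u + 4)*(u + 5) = u^3 + u^2 - 52*u - 160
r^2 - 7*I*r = r*(r - 7*I)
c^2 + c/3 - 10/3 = (c - 5/3)*(c + 2)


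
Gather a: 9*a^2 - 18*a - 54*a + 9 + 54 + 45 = 9*a^2 - 72*a + 108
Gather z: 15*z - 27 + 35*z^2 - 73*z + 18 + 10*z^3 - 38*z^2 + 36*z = 10*z^3 - 3*z^2 - 22*z - 9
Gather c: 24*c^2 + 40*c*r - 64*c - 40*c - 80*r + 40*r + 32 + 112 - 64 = 24*c^2 + c*(40*r - 104) - 40*r + 80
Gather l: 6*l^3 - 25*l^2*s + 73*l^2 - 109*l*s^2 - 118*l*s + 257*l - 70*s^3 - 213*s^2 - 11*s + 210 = 6*l^3 + l^2*(73 - 25*s) + l*(-109*s^2 - 118*s + 257) - 70*s^3 - 213*s^2 - 11*s + 210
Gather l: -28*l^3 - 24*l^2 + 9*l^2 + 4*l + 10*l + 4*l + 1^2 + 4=-28*l^3 - 15*l^2 + 18*l + 5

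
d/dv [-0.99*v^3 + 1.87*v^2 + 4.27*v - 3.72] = -2.97*v^2 + 3.74*v + 4.27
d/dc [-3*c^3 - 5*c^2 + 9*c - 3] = -9*c^2 - 10*c + 9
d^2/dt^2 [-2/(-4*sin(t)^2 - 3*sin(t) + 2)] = 2*(-64*sin(t)^4 - 36*sin(t)^3 + 55*sin(t)^2 + 66*sin(t) + 34)/(3*sin(t) - 2*cos(2*t))^3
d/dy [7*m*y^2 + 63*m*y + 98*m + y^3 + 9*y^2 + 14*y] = 14*m*y + 63*m + 3*y^2 + 18*y + 14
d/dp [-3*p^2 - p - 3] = -6*p - 1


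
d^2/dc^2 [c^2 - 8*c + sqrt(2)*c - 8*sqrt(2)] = 2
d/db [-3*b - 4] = -3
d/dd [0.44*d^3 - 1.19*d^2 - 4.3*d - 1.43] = 1.32*d^2 - 2.38*d - 4.3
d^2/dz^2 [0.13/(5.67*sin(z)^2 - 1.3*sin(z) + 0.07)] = (-16.717428*sin(z)^4 + 2.87469*sin(z)^3 + 25.06283*sin(z)^2 - 5.76121*sin(z) + 0.336206)/(5.67*sin(z)^2 - 1.3*sin(z) + 0.07)^3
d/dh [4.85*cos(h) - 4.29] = -4.85*sin(h)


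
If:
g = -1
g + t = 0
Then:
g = -1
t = 1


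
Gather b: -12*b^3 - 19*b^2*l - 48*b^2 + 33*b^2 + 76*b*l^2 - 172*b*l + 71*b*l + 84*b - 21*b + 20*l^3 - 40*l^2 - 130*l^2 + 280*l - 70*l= -12*b^3 + b^2*(-19*l - 15) + b*(76*l^2 - 101*l + 63) + 20*l^3 - 170*l^2 + 210*l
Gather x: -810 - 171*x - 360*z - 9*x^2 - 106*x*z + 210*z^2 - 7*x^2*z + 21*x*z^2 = x^2*(-7*z - 9) + x*(21*z^2 - 106*z - 171) + 210*z^2 - 360*z - 810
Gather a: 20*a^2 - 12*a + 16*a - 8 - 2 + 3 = 20*a^2 + 4*a - 7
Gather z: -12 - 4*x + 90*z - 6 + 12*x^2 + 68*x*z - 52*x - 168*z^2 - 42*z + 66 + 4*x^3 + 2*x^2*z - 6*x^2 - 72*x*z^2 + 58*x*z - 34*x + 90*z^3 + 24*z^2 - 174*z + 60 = 4*x^3 + 6*x^2 - 90*x + 90*z^3 + z^2*(-72*x - 144) + z*(2*x^2 + 126*x - 126) + 108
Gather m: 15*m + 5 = 15*m + 5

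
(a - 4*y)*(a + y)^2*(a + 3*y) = a^4 + a^3*y - 13*a^2*y^2 - 25*a*y^3 - 12*y^4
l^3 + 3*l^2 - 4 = (l - 1)*(l + 2)^2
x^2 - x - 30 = (x - 6)*(x + 5)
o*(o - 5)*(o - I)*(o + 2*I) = o^4 - 5*o^3 + I*o^3 + 2*o^2 - 5*I*o^2 - 10*o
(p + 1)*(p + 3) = p^2 + 4*p + 3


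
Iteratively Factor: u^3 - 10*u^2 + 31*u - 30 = (u - 3)*(u^2 - 7*u + 10) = (u - 3)*(u - 2)*(u - 5)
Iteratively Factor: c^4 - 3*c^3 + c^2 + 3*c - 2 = (c - 2)*(c^3 - c^2 - c + 1) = (c - 2)*(c - 1)*(c^2 - 1) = (c - 2)*(c - 1)^2*(c + 1)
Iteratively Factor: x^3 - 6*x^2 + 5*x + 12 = (x - 3)*(x^2 - 3*x - 4) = (x - 3)*(x + 1)*(x - 4)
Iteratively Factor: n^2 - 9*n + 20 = (n - 4)*(n - 5)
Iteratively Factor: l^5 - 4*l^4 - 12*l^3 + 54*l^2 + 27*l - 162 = (l - 3)*(l^4 - l^3 - 15*l^2 + 9*l + 54) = (l - 3)*(l + 3)*(l^3 - 4*l^2 - 3*l + 18) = (l - 3)^2*(l + 3)*(l^2 - l - 6) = (l - 3)^3*(l + 3)*(l + 2)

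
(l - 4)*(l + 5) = l^2 + l - 20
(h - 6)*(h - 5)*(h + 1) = h^3 - 10*h^2 + 19*h + 30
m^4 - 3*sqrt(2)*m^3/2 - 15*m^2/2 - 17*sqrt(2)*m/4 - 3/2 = (m - 3*sqrt(2))*(m + sqrt(2)/2)^3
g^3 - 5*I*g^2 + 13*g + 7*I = (g - 7*I)*(g + I)^2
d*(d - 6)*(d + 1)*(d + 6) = d^4 + d^3 - 36*d^2 - 36*d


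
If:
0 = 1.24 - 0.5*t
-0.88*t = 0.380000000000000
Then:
No Solution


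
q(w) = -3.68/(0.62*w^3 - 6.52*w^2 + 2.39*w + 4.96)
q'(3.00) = -0.08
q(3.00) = 0.12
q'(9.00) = 0.05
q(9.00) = 0.07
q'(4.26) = -0.02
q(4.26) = 0.07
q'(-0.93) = 5.13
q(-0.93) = 1.08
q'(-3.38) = 0.02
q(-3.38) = 0.04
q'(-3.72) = 0.02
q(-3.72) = 0.03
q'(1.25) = -38.24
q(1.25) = 3.58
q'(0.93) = -7.17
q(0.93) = -1.80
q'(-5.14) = 0.01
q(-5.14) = 0.01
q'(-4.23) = 0.01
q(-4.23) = 0.02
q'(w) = -3.68*(-1.86*w^2 + 13.04*w - 2.39)/(0.62*w^3 - 6.52*w^2 + 2.39*w + 4.96)^2 = (6.8448*w^2 - 47.9872*w + 8.7952)/(0.62*w^3 - 6.52*w^2 + 2.39*w + 4.96)^2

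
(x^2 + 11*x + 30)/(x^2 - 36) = (x + 5)/(x - 6)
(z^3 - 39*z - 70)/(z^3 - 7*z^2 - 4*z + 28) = (z + 5)/(z - 2)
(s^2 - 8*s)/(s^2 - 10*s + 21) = s*(s - 8)/(s^2 - 10*s + 21)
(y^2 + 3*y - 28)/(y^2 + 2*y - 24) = (y + 7)/(y + 6)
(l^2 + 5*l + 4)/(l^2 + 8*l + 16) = (l + 1)/(l + 4)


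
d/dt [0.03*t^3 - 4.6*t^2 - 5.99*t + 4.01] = 0.09*t^2 - 9.2*t - 5.99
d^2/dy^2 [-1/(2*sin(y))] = (sin(y)^2 - 2)/(2*sin(y)^3)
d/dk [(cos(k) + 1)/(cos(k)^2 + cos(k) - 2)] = (cos(k)^2 + 2*cos(k) + 3)*sin(k)/(cos(k)^2 + cos(k) - 2)^2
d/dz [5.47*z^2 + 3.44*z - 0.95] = 10.94*z + 3.44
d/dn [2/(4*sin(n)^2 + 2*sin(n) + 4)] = -(4*sin(n) + 1)*cos(n)/(sin(n) - cos(2*n) + 3)^2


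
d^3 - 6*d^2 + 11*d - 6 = (d - 3)*(d - 2)*(d - 1)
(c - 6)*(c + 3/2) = c^2 - 9*c/2 - 9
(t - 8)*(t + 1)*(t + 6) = t^3 - t^2 - 50*t - 48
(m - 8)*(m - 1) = m^2 - 9*m + 8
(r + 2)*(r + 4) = r^2 + 6*r + 8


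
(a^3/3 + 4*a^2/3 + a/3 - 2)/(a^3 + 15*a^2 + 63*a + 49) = (a^3 + 4*a^2 + a - 6)/(3*(a^3 + 15*a^2 + 63*a + 49))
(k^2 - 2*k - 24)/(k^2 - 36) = (k + 4)/(k + 6)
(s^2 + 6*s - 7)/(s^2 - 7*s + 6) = (s + 7)/(s - 6)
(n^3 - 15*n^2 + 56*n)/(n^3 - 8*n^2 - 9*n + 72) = n*(n - 7)/(n^2 - 9)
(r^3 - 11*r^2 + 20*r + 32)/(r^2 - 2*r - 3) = (r^2 - 12*r + 32)/(r - 3)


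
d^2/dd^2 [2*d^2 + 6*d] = 4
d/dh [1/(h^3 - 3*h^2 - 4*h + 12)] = (-3*h^2 + 6*h + 4)/(h^3 - 3*h^2 - 4*h + 12)^2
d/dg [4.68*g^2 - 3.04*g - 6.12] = 9.36*g - 3.04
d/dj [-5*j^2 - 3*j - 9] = -10*j - 3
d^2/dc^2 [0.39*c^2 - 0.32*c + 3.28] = 0.780000000000000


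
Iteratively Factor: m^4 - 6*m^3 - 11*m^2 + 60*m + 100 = (m - 5)*(m^3 - m^2 - 16*m - 20) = (m - 5)^2*(m^2 + 4*m + 4) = (m - 5)^2*(m + 2)*(m + 2)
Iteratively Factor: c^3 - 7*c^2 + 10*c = (c - 2)*(c^2 - 5*c) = c*(c - 2)*(c - 5)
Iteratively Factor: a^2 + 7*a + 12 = (a + 4)*(a + 3)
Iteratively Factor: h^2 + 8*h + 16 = (h + 4)*(h + 4)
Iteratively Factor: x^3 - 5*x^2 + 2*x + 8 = (x - 2)*(x^2 - 3*x - 4) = (x - 2)*(x + 1)*(x - 4)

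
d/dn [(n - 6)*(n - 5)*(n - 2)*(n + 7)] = 4*n^3 - 18*n^2 - 78*n + 304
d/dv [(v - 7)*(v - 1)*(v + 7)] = 3*v^2 - 2*v - 49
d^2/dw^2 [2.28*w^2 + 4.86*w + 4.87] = 4.56000000000000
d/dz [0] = 0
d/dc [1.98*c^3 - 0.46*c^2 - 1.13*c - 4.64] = 5.94*c^2 - 0.92*c - 1.13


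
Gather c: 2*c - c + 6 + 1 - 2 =c + 5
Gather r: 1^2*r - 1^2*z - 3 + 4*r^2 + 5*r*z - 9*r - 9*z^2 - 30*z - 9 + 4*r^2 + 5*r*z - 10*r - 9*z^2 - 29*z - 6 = 8*r^2 + r*(10*z - 18) - 18*z^2 - 60*z - 18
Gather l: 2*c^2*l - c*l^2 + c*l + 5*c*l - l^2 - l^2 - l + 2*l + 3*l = l^2*(-c - 2) + l*(2*c^2 + 6*c + 4)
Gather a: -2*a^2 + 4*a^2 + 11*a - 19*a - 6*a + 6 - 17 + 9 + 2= 2*a^2 - 14*a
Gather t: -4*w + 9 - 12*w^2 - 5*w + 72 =-12*w^2 - 9*w + 81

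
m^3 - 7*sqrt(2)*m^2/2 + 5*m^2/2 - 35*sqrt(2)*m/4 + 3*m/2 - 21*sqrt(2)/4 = (m + 1)*(m + 3/2)*(m - 7*sqrt(2)/2)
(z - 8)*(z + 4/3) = z^2 - 20*z/3 - 32/3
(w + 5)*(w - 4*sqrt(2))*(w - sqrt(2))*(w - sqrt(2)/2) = w^4 - 11*sqrt(2)*w^3/2 + 5*w^3 - 55*sqrt(2)*w^2/2 + 13*w^2 - 4*sqrt(2)*w + 65*w - 20*sqrt(2)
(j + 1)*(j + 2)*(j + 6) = j^3 + 9*j^2 + 20*j + 12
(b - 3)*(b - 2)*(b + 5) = b^3 - 19*b + 30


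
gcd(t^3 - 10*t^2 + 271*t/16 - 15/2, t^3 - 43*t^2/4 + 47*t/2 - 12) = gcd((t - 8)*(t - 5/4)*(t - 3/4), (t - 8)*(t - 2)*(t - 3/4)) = t^2 - 35*t/4 + 6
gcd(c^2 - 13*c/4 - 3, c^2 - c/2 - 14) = c - 4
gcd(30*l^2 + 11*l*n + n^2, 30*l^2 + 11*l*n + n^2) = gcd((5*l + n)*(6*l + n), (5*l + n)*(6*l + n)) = 30*l^2 + 11*l*n + n^2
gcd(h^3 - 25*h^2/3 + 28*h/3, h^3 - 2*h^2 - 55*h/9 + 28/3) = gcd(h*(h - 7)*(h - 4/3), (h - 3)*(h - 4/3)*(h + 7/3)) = h - 4/3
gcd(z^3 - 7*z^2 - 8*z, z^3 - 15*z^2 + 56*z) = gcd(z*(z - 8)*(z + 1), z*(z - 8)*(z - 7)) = z^2 - 8*z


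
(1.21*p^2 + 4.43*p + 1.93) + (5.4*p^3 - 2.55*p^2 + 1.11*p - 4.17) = 5.4*p^3 - 1.34*p^2 + 5.54*p - 2.24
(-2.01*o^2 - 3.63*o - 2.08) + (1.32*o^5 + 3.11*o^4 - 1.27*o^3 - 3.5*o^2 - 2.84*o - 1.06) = 1.32*o^5 + 3.11*o^4 - 1.27*o^3 - 5.51*o^2 - 6.47*o - 3.14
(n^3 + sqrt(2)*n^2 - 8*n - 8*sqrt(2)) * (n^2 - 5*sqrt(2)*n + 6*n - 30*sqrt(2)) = n^5 - 4*sqrt(2)*n^4 + 6*n^4 - 24*sqrt(2)*n^3 - 18*n^3 - 108*n^2 + 32*sqrt(2)*n^2 + 80*n + 192*sqrt(2)*n + 480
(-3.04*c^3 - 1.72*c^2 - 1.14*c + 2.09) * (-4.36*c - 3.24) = 13.2544*c^4 + 17.3488*c^3 + 10.5432*c^2 - 5.4188*c - 6.7716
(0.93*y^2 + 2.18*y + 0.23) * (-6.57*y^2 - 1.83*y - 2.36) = -6.1101*y^4 - 16.0245*y^3 - 7.6953*y^2 - 5.5657*y - 0.5428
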